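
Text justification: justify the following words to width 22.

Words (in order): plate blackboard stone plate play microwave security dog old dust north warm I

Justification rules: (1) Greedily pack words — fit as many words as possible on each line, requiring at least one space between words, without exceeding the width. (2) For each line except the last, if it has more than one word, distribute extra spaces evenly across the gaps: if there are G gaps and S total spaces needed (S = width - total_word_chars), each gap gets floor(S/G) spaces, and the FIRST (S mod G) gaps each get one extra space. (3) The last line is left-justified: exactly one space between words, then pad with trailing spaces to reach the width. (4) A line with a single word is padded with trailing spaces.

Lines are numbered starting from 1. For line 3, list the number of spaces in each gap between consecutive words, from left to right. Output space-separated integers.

Answer: 2 1 1

Derivation:
Line 1: ['plate', 'blackboard', 'stone'] (min_width=22, slack=0)
Line 2: ['plate', 'play', 'microwave'] (min_width=20, slack=2)
Line 3: ['security', 'dog', 'old', 'dust'] (min_width=21, slack=1)
Line 4: ['north', 'warm', 'I'] (min_width=12, slack=10)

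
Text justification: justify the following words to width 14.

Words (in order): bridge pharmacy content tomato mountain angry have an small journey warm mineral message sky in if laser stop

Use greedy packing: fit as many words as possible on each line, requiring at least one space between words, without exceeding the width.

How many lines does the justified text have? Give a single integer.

Line 1: ['bridge'] (min_width=6, slack=8)
Line 2: ['pharmacy'] (min_width=8, slack=6)
Line 3: ['content', 'tomato'] (min_width=14, slack=0)
Line 4: ['mountain', 'angry'] (min_width=14, slack=0)
Line 5: ['have', 'an', 'small'] (min_width=13, slack=1)
Line 6: ['journey', 'warm'] (min_width=12, slack=2)
Line 7: ['mineral'] (min_width=7, slack=7)
Line 8: ['message', 'sky', 'in'] (min_width=14, slack=0)
Line 9: ['if', 'laser', 'stop'] (min_width=13, slack=1)
Total lines: 9

Answer: 9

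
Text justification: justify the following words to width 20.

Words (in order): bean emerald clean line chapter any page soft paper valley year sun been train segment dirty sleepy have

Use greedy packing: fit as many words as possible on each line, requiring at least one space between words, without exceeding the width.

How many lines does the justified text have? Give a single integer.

Line 1: ['bean', 'emerald', 'clean'] (min_width=18, slack=2)
Line 2: ['line', 'chapter', 'any'] (min_width=16, slack=4)
Line 3: ['page', 'soft', 'paper'] (min_width=15, slack=5)
Line 4: ['valley', 'year', 'sun', 'been'] (min_width=20, slack=0)
Line 5: ['train', 'segment', 'dirty'] (min_width=19, slack=1)
Line 6: ['sleepy', 'have'] (min_width=11, slack=9)
Total lines: 6

Answer: 6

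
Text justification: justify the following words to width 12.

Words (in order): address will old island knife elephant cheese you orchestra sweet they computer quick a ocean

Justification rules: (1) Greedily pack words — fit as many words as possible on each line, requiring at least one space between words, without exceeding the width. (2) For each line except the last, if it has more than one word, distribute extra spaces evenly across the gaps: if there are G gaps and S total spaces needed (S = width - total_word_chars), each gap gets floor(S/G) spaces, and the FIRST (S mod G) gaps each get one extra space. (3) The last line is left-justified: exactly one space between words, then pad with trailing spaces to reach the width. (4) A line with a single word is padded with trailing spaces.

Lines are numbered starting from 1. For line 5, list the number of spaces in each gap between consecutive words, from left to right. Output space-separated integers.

Line 1: ['address', 'will'] (min_width=12, slack=0)
Line 2: ['old', 'island'] (min_width=10, slack=2)
Line 3: ['knife'] (min_width=5, slack=7)
Line 4: ['elephant'] (min_width=8, slack=4)
Line 5: ['cheese', 'you'] (min_width=10, slack=2)
Line 6: ['orchestra'] (min_width=9, slack=3)
Line 7: ['sweet', 'they'] (min_width=10, slack=2)
Line 8: ['computer'] (min_width=8, slack=4)
Line 9: ['quick', 'a'] (min_width=7, slack=5)
Line 10: ['ocean'] (min_width=5, slack=7)

Answer: 3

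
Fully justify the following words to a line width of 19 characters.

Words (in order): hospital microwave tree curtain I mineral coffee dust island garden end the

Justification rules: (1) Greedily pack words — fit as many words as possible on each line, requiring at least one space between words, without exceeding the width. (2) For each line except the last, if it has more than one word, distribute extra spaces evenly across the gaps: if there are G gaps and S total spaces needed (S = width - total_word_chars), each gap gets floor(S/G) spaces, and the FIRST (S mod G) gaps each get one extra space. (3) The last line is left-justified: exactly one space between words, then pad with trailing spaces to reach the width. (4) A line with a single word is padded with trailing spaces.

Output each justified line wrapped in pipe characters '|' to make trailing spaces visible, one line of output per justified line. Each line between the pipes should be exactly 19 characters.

Line 1: ['hospital', 'microwave'] (min_width=18, slack=1)
Line 2: ['tree', 'curtain', 'I'] (min_width=14, slack=5)
Line 3: ['mineral', 'coffee', 'dust'] (min_width=19, slack=0)
Line 4: ['island', 'garden', 'end'] (min_width=17, slack=2)
Line 5: ['the'] (min_width=3, slack=16)

Answer: |hospital  microwave|
|tree    curtain   I|
|mineral coffee dust|
|island  garden  end|
|the                |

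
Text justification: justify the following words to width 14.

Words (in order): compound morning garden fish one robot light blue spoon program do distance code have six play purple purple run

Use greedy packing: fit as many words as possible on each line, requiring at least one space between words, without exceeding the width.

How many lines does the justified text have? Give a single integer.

Line 1: ['compound'] (min_width=8, slack=6)
Line 2: ['morning', 'garden'] (min_width=14, slack=0)
Line 3: ['fish', 'one', 'robot'] (min_width=14, slack=0)
Line 4: ['light', 'blue'] (min_width=10, slack=4)
Line 5: ['spoon', 'program'] (min_width=13, slack=1)
Line 6: ['do', 'distance'] (min_width=11, slack=3)
Line 7: ['code', 'have', 'six'] (min_width=13, slack=1)
Line 8: ['play', 'purple'] (min_width=11, slack=3)
Line 9: ['purple', 'run'] (min_width=10, slack=4)
Total lines: 9

Answer: 9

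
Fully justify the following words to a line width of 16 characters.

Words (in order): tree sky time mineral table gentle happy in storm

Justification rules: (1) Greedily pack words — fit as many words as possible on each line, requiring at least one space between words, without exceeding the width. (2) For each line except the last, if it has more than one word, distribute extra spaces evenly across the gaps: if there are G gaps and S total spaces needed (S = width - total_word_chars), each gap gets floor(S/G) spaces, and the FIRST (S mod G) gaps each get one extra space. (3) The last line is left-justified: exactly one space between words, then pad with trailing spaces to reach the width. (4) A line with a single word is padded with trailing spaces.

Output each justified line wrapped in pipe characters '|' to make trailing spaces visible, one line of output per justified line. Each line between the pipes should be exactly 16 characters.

Answer: |tree   sky  time|
|mineral    table|
|gentle  happy in|
|storm           |

Derivation:
Line 1: ['tree', 'sky', 'time'] (min_width=13, slack=3)
Line 2: ['mineral', 'table'] (min_width=13, slack=3)
Line 3: ['gentle', 'happy', 'in'] (min_width=15, slack=1)
Line 4: ['storm'] (min_width=5, slack=11)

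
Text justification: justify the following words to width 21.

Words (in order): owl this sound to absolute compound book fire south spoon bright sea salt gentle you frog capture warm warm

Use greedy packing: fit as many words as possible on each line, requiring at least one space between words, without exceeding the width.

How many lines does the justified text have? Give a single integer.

Line 1: ['owl', 'this', 'sound', 'to'] (min_width=17, slack=4)
Line 2: ['absolute', 'compound'] (min_width=17, slack=4)
Line 3: ['book', 'fire', 'south', 'spoon'] (min_width=21, slack=0)
Line 4: ['bright', 'sea', 'salt'] (min_width=15, slack=6)
Line 5: ['gentle', 'you', 'frog'] (min_width=15, slack=6)
Line 6: ['capture', 'warm', 'warm'] (min_width=17, slack=4)
Total lines: 6

Answer: 6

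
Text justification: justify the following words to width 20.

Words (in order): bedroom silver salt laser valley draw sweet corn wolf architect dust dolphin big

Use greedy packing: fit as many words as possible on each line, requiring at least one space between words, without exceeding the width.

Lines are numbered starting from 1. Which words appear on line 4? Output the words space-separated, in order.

Line 1: ['bedroom', 'silver', 'salt'] (min_width=19, slack=1)
Line 2: ['laser', 'valley', 'draw'] (min_width=17, slack=3)
Line 3: ['sweet', 'corn', 'wolf'] (min_width=15, slack=5)
Line 4: ['architect', 'dust'] (min_width=14, slack=6)
Line 5: ['dolphin', 'big'] (min_width=11, slack=9)

Answer: architect dust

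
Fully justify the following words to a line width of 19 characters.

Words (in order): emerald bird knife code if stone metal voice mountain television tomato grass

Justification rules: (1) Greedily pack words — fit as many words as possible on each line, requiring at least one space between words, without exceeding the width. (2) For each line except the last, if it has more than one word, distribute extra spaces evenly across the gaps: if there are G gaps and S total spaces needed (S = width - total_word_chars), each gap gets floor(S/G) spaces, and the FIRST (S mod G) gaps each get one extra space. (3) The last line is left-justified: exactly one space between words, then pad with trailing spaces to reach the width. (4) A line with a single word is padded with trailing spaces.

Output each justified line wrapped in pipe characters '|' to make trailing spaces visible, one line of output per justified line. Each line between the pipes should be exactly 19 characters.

Answer: |emerald  bird knife|
|code if stone metal|
|voice      mountain|
|television   tomato|
|grass              |

Derivation:
Line 1: ['emerald', 'bird', 'knife'] (min_width=18, slack=1)
Line 2: ['code', 'if', 'stone', 'metal'] (min_width=19, slack=0)
Line 3: ['voice', 'mountain'] (min_width=14, slack=5)
Line 4: ['television', 'tomato'] (min_width=17, slack=2)
Line 5: ['grass'] (min_width=5, slack=14)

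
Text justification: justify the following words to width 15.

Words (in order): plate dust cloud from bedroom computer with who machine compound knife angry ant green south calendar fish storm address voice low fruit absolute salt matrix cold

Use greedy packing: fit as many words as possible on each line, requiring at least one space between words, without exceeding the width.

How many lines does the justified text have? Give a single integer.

Line 1: ['plate', 'dust'] (min_width=10, slack=5)
Line 2: ['cloud', 'from'] (min_width=10, slack=5)
Line 3: ['bedroom'] (min_width=7, slack=8)
Line 4: ['computer', 'with'] (min_width=13, slack=2)
Line 5: ['who', 'machine'] (min_width=11, slack=4)
Line 6: ['compound', 'knife'] (min_width=14, slack=1)
Line 7: ['angry', 'ant', 'green'] (min_width=15, slack=0)
Line 8: ['south', 'calendar'] (min_width=14, slack=1)
Line 9: ['fish', 'storm'] (min_width=10, slack=5)
Line 10: ['address', 'voice'] (min_width=13, slack=2)
Line 11: ['low', 'fruit'] (min_width=9, slack=6)
Line 12: ['absolute', 'salt'] (min_width=13, slack=2)
Line 13: ['matrix', 'cold'] (min_width=11, slack=4)
Total lines: 13

Answer: 13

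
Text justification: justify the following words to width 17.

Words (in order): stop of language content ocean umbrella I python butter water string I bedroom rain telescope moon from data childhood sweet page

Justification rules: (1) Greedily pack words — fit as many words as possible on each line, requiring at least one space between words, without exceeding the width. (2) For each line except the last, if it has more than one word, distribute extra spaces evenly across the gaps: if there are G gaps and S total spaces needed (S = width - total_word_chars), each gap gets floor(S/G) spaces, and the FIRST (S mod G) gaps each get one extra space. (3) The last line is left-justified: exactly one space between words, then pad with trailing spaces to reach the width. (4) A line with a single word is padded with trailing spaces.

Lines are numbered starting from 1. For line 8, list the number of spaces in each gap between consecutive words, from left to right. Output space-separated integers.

Line 1: ['stop', 'of', 'language'] (min_width=16, slack=1)
Line 2: ['content', 'ocean'] (min_width=13, slack=4)
Line 3: ['umbrella', 'I', 'python'] (min_width=17, slack=0)
Line 4: ['butter', 'water'] (min_width=12, slack=5)
Line 5: ['string', 'I', 'bedroom'] (min_width=16, slack=1)
Line 6: ['rain', 'telescope'] (min_width=14, slack=3)
Line 7: ['moon', 'from', 'data'] (min_width=14, slack=3)
Line 8: ['childhood', 'sweet'] (min_width=15, slack=2)
Line 9: ['page'] (min_width=4, slack=13)

Answer: 3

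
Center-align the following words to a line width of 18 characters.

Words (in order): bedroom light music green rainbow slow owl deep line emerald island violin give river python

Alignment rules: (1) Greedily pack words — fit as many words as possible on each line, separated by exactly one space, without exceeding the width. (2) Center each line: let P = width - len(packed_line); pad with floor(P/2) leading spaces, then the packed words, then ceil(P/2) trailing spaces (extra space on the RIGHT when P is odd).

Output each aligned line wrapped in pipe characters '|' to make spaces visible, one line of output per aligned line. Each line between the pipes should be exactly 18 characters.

Answer: |  bedroom light   |
|   music green    |
| rainbow slow owl |
|deep line emerald |
|island violin give|
|   river python   |

Derivation:
Line 1: ['bedroom', 'light'] (min_width=13, slack=5)
Line 2: ['music', 'green'] (min_width=11, slack=7)
Line 3: ['rainbow', 'slow', 'owl'] (min_width=16, slack=2)
Line 4: ['deep', 'line', 'emerald'] (min_width=17, slack=1)
Line 5: ['island', 'violin', 'give'] (min_width=18, slack=0)
Line 6: ['river', 'python'] (min_width=12, slack=6)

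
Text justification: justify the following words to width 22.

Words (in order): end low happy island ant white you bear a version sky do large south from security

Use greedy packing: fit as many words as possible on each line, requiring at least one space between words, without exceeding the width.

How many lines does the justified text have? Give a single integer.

Answer: 4

Derivation:
Line 1: ['end', 'low', 'happy', 'island'] (min_width=20, slack=2)
Line 2: ['ant', 'white', 'you', 'bear', 'a'] (min_width=20, slack=2)
Line 3: ['version', 'sky', 'do', 'large'] (min_width=20, slack=2)
Line 4: ['south', 'from', 'security'] (min_width=19, slack=3)
Total lines: 4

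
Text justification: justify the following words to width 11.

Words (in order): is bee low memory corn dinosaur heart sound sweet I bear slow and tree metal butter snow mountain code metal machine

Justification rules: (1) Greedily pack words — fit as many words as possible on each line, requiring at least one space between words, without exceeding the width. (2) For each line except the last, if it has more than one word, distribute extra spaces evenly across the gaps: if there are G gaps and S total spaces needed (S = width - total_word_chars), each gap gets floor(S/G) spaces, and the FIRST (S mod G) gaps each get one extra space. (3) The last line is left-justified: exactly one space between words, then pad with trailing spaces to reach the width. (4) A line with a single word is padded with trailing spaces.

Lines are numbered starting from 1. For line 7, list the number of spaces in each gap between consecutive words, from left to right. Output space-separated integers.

Line 1: ['is', 'bee', 'low'] (min_width=10, slack=1)
Line 2: ['memory', 'corn'] (min_width=11, slack=0)
Line 3: ['dinosaur'] (min_width=8, slack=3)
Line 4: ['heart', 'sound'] (min_width=11, slack=0)
Line 5: ['sweet', 'I'] (min_width=7, slack=4)
Line 6: ['bear', 'slow'] (min_width=9, slack=2)
Line 7: ['and', 'tree'] (min_width=8, slack=3)
Line 8: ['metal'] (min_width=5, slack=6)
Line 9: ['butter', 'snow'] (min_width=11, slack=0)
Line 10: ['mountain'] (min_width=8, slack=3)
Line 11: ['code', 'metal'] (min_width=10, slack=1)
Line 12: ['machine'] (min_width=7, slack=4)

Answer: 4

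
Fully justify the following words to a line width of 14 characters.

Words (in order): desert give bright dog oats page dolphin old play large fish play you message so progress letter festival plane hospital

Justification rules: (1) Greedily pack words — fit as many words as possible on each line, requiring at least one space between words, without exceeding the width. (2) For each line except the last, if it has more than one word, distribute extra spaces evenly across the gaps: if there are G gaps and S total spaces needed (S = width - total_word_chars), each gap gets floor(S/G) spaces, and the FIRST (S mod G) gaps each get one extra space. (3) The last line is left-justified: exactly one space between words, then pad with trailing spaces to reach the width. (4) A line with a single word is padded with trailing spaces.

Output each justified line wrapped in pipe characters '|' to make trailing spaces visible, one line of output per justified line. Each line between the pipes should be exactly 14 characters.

Line 1: ['desert', 'give'] (min_width=11, slack=3)
Line 2: ['bright', 'dog'] (min_width=10, slack=4)
Line 3: ['oats', 'page'] (min_width=9, slack=5)
Line 4: ['dolphin', 'old'] (min_width=11, slack=3)
Line 5: ['play', 'large'] (min_width=10, slack=4)
Line 6: ['fish', 'play', 'you'] (min_width=13, slack=1)
Line 7: ['message', 'so'] (min_width=10, slack=4)
Line 8: ['progress'] (min_width=8, slack=6)
Line 9: ['letter'] (min_width=6, slack=8)
Line 10: ['festival', 'plane'] (min_width=14, slack=0)
Line 11: ['hospital'] (min_width=8, slack=6)

Answer: |desert    give|
|bright     dog|
|oats      page|
|dolphin    old|
|play     large|
|fish  play you|
|message     so|
|progress      |
|letter        |
|festival plane|
|hospital      |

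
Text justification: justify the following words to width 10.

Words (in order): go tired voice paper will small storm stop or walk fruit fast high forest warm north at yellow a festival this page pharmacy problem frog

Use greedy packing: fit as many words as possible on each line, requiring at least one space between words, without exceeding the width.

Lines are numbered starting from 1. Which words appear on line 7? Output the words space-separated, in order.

Answer: fruit fast

Derivation:
Line 1: ['go', 'tired'] (min_width=8, slack=2)
Line 2: ['voice'] (min_width=5, slack=5)
Line 3: ['paper', 'will'] (min_width=10, slack=0)
Line 4: ['small'] (min_width=5, slack=5)
Line 5: ['storm', 'stop'] (min_width=10, slack=0)
Line 6: ['or', 'walk'] (min_width=7, slack=3)
Line 7: ['fruit', 'fast'] (min_width=10, slack=0)
Line 8: ['high'] (min_width=4, slack=6)
Line 9: ['forest'] (min_width=6, slack=4)
Line 10: ['warm', 'north'] (min_width=10, slack=0)
Line 11: ['at', 'yellow'] (min_width=9, slack=1)
Line 12: ['a', 'festival'] (min_width=10, slack=0)
Line 13: ['this', 'page'] (min_width=9, slack=1)
Line 14: ['pharmacy'] (min_width=8, slack=2)
Line 15: ['problem'] (min_width=7, slack=3)
Line 16: ['frog'] (min_width=4, slack=6)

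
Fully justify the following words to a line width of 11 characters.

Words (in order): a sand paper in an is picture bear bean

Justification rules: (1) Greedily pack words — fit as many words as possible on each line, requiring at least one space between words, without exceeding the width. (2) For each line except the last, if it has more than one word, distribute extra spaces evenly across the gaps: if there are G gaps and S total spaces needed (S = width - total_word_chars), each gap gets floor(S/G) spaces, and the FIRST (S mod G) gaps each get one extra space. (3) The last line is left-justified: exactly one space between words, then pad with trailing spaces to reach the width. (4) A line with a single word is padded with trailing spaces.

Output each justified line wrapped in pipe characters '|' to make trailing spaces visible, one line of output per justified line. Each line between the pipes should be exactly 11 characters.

Line 1: ['a', 'sand'] (min_width=6, slack=5)
Line 2: ['paper', 'in', 'an'] (min_width=11, slack=0)
Line 3: ['is', 'picture'] (min_width=10, slack=1)
Line 4: ['bear', 'bean'] (min_width=9, slack=2)

Answer: |a      sand|
|paper in an|
|is  picture|
|bear bean  |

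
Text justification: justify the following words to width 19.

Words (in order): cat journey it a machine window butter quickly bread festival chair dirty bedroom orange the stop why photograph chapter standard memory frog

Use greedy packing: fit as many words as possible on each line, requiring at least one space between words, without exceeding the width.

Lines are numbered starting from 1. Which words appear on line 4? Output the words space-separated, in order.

Line 1: ['cat', 'journey', 'it', 'a'] (min_width=16, slack=3)
Line 2: ['machine', 'window'] (min_width=14, slack=5)
Line 3: ['butter', 'quickly'] (min_width=14, slack=5)
Line 4: ['bread', 'festival'] (min_width=14, slack=5)
Line 5: ['chair', 'dirty', 'bedroom'] (min_width=19, slack=0)
Line 6: ['orange', 'the', 'stop', 'why'] (min_width=19, slack=0)
Line 7: ['photograph', 'chapter'] (min_width=18, slack=1)
Line 8: ['standard', 'memory'] (min_width=15, slack=4)
Line 9: ['frog'] (min_width=4, slack=15)

Answer: bread festival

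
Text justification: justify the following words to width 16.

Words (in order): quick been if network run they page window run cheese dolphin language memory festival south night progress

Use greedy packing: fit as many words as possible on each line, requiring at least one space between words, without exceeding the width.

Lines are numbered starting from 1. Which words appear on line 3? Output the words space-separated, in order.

Line 1: ['quick', 'been', 'if'] (min_width=13, slack=3)
Line 2: ['network', 'run', 'they'] (min_width=16, slack=0)
Line 3: ['page', 'window', 'run'] (min_width=15, slack=1)
Line 4: ['cheese', 'dolphin'] (min_width=14, slack=2)
Line 5: ['language', 'memory'] (min_width=15, slack=1)
Line 6: ['festival', 'south'] (min_width=14, slack=2)
Line 7: ['night', 'progress'] (min_width=14, slack=2)

Answer: page window run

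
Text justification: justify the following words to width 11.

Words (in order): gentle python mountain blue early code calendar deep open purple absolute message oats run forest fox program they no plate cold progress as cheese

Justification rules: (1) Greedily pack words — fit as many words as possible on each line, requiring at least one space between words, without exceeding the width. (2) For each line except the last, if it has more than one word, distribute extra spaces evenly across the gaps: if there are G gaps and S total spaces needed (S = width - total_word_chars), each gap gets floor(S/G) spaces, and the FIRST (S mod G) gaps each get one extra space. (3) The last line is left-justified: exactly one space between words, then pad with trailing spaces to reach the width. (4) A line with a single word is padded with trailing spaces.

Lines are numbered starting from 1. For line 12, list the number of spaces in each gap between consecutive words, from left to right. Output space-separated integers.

Line 1: ['gentle'] (min_width=6, slack=5)
Line 2: ['python'] (min_width=6, slack=5)
Line 3: ['mountain'] (min_width=8, slack=3)
Line 4: ['blue', 'early'] (min_width=10, slack=1)
Line 5: ['code'] (min_width=4, slack=7)
Line 6: ['calendar'] (min_width=8, slack=3)
Line 7: ['deep', 'open'] (min_width=9, slack=2)
Line 8: ['purple'] (min_width=6, slack=5)
Line 9: ['absolute'] (min_width=8, slack=3)
Line 10: ['message'] (min_width=7, slack=4)
Line 11: ['oats', 'run'] (min_width=8, slack=3)
Line 12: ['forest', 'fox'] (min_width=10, slack=1)
Line 13: ['program'] (min_width=7, slack=4)
Line 14: ['they', 'no'] (min_width=7, slack=4)
Line 15: ['plate', 'cold'] (min_width=10, slack=1)
Line 16: ['progress', 'as'] (min_width=11, slack=0)
Line 17: ['cheese'] (min_width=6, slack=5)

Answer: 2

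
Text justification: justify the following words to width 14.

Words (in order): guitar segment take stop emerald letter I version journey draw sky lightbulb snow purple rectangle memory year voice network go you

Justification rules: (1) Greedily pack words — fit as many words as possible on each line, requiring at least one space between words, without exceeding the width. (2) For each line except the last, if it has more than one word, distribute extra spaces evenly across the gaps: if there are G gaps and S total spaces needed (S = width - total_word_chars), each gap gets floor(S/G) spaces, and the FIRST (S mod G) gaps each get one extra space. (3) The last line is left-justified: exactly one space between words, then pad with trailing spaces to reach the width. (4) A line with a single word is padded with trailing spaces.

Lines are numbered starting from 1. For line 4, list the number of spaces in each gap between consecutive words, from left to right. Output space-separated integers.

Answer: 6

Derivation:
Line 1: ['guitar', 'segment'] (min_width=14, slack=0)
Line 2: ['take', 'stop'] (min_width=9, slack=5)
Line 3: ['emerald', 'letter'] (min_width=14, slack=0)
Line 4: ['I', 'version'] (min_width=9, slack=5)
Line 5: ['journey', 'draw'] (min_width=12, slack=2)
Line 6: ['sky', 'lightbulb'] (min_width=13, slack=1)
Line 7: ['snow', 'purple'] (min_width=11, slack=3)
Line 8: ['rectangle'] (min_width=9, slack=5)
Line 9: ['memory', 'year'] (min_width=11, slack=3)
Line 10: ['voice', 'network'] (min_width=13, slack=1)
Line 11: ['go', 'you'] (min_width=6, slack=8)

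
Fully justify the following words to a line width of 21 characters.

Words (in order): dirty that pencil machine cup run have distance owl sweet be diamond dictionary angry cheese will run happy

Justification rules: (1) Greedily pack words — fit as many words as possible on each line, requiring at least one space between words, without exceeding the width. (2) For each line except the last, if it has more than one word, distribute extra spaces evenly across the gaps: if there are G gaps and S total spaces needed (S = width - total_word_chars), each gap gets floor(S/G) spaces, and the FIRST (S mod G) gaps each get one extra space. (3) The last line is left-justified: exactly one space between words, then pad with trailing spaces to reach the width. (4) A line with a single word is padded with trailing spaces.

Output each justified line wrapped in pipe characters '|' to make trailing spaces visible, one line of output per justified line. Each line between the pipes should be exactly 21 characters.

Answer: |dirty   that   pencil|
|machine  cup run have|
|distance owl sweet be|
|diamond    dictionary|
|angry cheese will run|
|happy                |

Derivation:
Line 1: ['dirty', 'that', 'pencil'] (min_width=17, slack=4)
Line 2: ['machine', 'cup', 'run', 'have'] (min_width=20, slack=1)
Line 3: ['distance', 'owl', 'sweet', 'be'] (min_width=21, slack=0)
Line 4: ['diamond', 'dictionary'] (min_width=18, slack=3)
Line 5: ['angry', 'cheese', 'will', 'run'] (min_width=21, slack=0)
Line 6: ['happy'] (min_width=5, slack=16)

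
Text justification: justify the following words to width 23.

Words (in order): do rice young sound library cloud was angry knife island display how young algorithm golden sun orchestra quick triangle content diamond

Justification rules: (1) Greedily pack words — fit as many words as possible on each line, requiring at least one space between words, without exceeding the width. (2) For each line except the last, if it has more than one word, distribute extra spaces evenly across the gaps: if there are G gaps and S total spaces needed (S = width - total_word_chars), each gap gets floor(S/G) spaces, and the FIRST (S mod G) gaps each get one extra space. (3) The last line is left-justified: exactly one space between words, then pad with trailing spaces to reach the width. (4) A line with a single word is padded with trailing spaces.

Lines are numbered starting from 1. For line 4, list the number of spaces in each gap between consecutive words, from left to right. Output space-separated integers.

Line 1: ['do', 'rice', 'young', 'sound'] (min_width=19, slack=4)
Line 2: ['library', 'cloud', 'was', 'angry'] (min_width=23, slack=0)
Line 3: ['knife', 'island', 'display'] (min_width=20, slack=3)
Line 4: ['how', 'young', 'algorithm'] (min_width=19, slack=4)
Line 5: ['golden', 'sun', 'orchestra'] (min_width=20, slack=3)
Line 6: ['quick', 'triangle', 'content'] (min_width=22, slack=1)
Line 7: ['diamond'] (min_width=7, slack=16)

Answer: 3 3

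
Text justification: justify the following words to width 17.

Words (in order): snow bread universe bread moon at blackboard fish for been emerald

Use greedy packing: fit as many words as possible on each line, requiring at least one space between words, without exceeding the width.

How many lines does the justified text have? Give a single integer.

Answer: 5

Derivation:
Line 1: ['snow', 'bread'] (min_width=10, slack=7)
Line 2: ['universe', 'bread'] (min_width=14, slack=3)
Line 3: ['moon', 'at'] (min_width=7, slack=10)
Line 4: ['blackboard', 'fish'] (min_width=15, slack=2)
Line 5: ['for', 'been', 'emerald'] (min_width=16, slack=1)
Total lines: 5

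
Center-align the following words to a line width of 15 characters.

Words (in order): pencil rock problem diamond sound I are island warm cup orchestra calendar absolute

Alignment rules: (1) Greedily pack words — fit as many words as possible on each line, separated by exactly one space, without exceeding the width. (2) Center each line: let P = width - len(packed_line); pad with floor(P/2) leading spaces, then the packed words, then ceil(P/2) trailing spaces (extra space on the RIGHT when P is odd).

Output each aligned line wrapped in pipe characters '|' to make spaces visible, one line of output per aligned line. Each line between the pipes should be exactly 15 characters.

Line 1: ['pencil', 'rock'] (min_width=11, slack=4)
Line 2: ['problem', 'diamond'] (min_width=15, slack=0)
Line 3: ['sound', 'I', 'are'] (min_width=11, slack=4)
Line 4: ['island', 'warm', 'cup'] (min_width=15, slack=0)
Line 5: ['orchestra'] (min_width=9, slack=6)
Line 6: ['calendar'] (min_width=8, slack=7)
Line 7: ['absolute'] (min_width=8, slack=7)

Answer: |  pencil rock  |
|problem diamond|
|  sound I are  |
|island warm cup|
|   orchestra   |
|   calendar    |
|   absolute    |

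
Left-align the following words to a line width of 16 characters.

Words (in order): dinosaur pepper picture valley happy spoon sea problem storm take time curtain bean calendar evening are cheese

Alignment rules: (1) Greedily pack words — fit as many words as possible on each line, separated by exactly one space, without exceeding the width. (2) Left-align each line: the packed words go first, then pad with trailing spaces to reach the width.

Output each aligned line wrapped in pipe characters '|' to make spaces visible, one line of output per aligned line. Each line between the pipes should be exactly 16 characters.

Line 1: ['dinosaur', 'pepper'] (min_width=15, slack=1)
Line 2: ['picture', 'valley'] (min_width=14, slack=2)
Line 3: ['happy', 'spoon', 'sea'] (min_width=15, slack=1)
Line 4: ['problem', 'storm'] (min_width=13, slack=3)
Line 5: ['take', 'time'] (min_width=9, slack=7)
Line 6: ['curtain', 'bean'] (min_width=12, slack=4)
Line 7: ['calendar', 'evening'] (min_width=16, slack=0)
Line 8: ['are', 'cheese'] (min_width=10, slack=6)

Answer: |dinosaur pepper |
|picture valley  |
|happy spoon sea |
|problem storm   |
|take time       |
|curtain bean    |
|calendar evening|
|are cheese      |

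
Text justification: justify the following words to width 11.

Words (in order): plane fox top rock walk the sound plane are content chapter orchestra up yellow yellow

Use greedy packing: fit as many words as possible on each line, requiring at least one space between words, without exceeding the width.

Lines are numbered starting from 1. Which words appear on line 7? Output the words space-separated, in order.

Answer: orchestra

Derivation:
Line 1: ['plane', 'fox'] (min_width=9, slack=2)
Line 2: ['top', 'rock'] (min_width=8, slack=3)
Line 3: ['walk', 'the'] (min_width=8, slack=3)
Line 4: ['sound', 'plane'] (min_width=11, slack=0)
Line 5: ['are', 'content'] (min_width=11, slack=0)
Line 6: ['chapter'] (min_width=7, slack=4)
Line 7: ['orchestra'] (min_width=9, slack=2)
Line 8: ['up', 'yellow'] (min_width=9, slack=2)
Line 9: ['yellow'] (min_width=6, slack=5)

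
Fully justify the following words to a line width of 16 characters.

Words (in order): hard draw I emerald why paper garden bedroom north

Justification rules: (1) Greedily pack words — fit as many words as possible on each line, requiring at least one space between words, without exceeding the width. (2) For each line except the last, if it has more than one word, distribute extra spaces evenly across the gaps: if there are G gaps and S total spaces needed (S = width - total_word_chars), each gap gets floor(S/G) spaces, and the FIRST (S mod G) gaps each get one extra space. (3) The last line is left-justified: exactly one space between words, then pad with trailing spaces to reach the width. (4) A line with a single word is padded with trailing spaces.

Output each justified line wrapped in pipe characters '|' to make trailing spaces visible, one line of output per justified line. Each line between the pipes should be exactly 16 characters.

Answer: |hard    draw   I|
|emerald      why|
|paper     garden|
|bedroom north   |

Derivation:
Line 1: ['hard', 'draw', 'I'] (min_width=11, slack=5)
Line 2: ['emerald', 'why'] (min_width=11, slack=5)
Line 3: ['paper', 'garden'] (min_width=12, slack=4)
Line 4: ['bedroom', 'north'] (min_width=13, slack=3)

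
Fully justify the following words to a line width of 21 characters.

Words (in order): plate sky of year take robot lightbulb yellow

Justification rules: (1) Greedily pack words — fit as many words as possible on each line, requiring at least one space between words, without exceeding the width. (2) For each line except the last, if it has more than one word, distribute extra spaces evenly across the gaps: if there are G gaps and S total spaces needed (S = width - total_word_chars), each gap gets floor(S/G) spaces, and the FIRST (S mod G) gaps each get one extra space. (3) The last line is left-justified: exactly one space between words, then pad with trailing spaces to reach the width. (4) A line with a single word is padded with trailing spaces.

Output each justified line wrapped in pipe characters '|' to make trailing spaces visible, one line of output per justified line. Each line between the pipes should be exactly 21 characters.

Line 1: ['plate', 'sky', 'of', 'year'] (min_width=17, slack=4)
Line 2: ['take', 'robot', 'lightbulb'] (min_width=20, slack=1)
Line 3: ['yellow'] (min_width=6, slack=15)

Answer: |plate   sky  of  year|
|take  robot lightbulb|
|yellow               |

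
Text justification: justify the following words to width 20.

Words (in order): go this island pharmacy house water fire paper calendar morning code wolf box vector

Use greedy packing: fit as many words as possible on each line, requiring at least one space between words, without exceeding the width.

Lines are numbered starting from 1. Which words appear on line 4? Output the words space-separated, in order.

Answer: morning code wolf

Derivation:
Line 1: ['go', 'this', 'island'] (min_width=14, slack=6)
Line 2: ['pharmacy', 'house', 'water'] (min_width=20, slack=0)
Line 3: ['fire', 'paper', 'calendar'] (min_width=19, slack=1)
Line 4: ['morning', 'code', 'wolf'] (min_width=17, slack=3)
Line 5: ['box', 'vector'] (min_width=10, slack=10)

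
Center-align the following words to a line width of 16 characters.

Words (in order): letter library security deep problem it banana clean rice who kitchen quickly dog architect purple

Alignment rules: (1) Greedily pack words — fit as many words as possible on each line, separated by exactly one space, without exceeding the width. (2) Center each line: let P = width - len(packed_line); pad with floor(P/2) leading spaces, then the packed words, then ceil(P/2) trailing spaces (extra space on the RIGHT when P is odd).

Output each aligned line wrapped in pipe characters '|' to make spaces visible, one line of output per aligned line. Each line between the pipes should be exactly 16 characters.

Line 1: ['letter', 'library'] (min_width=14, slack=2)
Line 2: ['security', 'deep'] (min_width=13, slack=3)
Line 3: ['problem', 'it'] (min_width=10, slack=6)
Line 4: ['banana', 'clean'] (min_width=12, slack=4)
Line 5: ['rice', 'who', 'kitchen'] (min_width=16, slack=0)
Line 6: ['quickly', 'dog'] (min_width=11, slack=5)
Line 7: ['architect', 'purple'] (min_width=16, slack=0)

Answer: | letter library |
| security deep  |
|   problem it   |
|  banana clean  |
|rice who kitchen|
|  quickly dog   |
|architect purple|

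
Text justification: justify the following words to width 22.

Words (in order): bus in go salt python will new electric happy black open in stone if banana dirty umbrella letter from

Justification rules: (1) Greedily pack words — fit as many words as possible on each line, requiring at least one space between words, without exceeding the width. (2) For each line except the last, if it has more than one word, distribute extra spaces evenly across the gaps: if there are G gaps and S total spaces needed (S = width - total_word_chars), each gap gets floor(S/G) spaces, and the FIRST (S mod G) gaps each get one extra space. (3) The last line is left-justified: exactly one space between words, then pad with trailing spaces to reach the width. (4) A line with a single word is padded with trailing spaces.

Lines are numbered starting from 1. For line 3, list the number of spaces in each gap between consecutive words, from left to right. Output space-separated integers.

Line 1: ['bus', 'in', 'go', 'salt', 'python'] (min_width=21, slack=1)
Line 2: ['will', 'new', 'electric'] (min_width=17, slack=5)
Line 3: ['happy', 'black', 'open', 'in'] (min_width=19, slack=3)
Line 4: ['stone', 'if', 'banana', 'dirty'] (min_width=21, slack=1)
Line 5: ['umbrella', 'letter', 'from'] (min_width=20, slack=2)

Answer: 2 2 2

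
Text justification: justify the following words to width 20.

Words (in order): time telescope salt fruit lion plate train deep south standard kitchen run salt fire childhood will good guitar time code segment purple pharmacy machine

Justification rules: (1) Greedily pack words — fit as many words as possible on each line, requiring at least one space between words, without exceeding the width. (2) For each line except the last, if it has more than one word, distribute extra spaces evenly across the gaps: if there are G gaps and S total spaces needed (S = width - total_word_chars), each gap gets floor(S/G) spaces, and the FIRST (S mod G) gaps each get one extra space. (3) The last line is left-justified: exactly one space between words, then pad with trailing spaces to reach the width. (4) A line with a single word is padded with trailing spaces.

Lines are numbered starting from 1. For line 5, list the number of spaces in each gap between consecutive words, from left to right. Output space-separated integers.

Line 1: ['time', 'telescope', 'salt'] (min_width=19, slack=1)
Line 2: ['fruit', 'lion', 'plate'] (min_width=16, slack=4)
Line 3: ['train', 'deep', 'south'] (min_width=16, slack=4)
Line 4: ['standard', 'kitchen', 'run'] (min_width=20, slack=0)
Line 5: ['salt', 'fire', 'childhood'] (min_width=19, slack=1)
Line 6: ['will', 'good', 'guitar'] (min_width=16, slack=4)
Line 7: ['time', 'code', 'segment'] (min_width=17, slack=3)
Line 8: ['purple', 'pharmacy'] (min_width=15, slack=5)
Line 9: ['machine'] (min_width=7, slack=13)

Answer: 2 1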